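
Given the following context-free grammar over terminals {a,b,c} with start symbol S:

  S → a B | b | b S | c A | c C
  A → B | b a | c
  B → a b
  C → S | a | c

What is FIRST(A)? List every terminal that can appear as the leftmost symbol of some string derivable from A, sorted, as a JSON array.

FIRST sets, iterate to fixpoint:
[1]
  A via A→b a: +{b}
  A via A→c: +{c}
  B via B→a b: +{a}
  C via C→a: +{a}
  C via C→c: +{c}
  S via S→a B: +{a}
  S via S→b: +{b}
  S via S→c A: +{c}
  FIRST[S]={a,b,c}  FIRST[A]={b,c}  FIRST[B]={a}  FIRST[C]={a,c}
[2]
  A via A→B: +{a}
  C via C→S: +{b}
  FIRST[S]={a,b,c}  FIRST[A]={a,b,c}  FIRST[B]={a}  FIRST[C]={a,b,c}
[3] (stable)
  FIRST[S]={a,b,c}  FIRST[A]={a,b,c}  FIRST[B]={a}  FIRST[C]={a,b,c}

FIRST(A) = ["a", "b", "c"]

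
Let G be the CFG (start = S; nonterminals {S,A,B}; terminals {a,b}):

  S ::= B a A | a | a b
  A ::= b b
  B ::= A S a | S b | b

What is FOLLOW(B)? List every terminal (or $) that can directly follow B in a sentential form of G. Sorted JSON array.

FIRST sets, iterate to fixpoint:
iter 1:
  A via A→b b: +{b}
  B via B→A S a: +{b}
  S via S→B a A: +{b}
  S via S→a: +{a}
  FIRST(S)={a,b}  FIRST(A)={b}  FIRST(B)={b}
iter 2:
  B via B→S b: +{a}
  FIRST(S)={a,b}  FIRST(A)={b}  FIRST(B)={a,b}
iter 3: — fixpoint
  FIRST(S)={a,b}  FIRST(A)={b}  FIRST(B)={a,b}

FOLLOW sets:
initialize: $ ∈ FOLLOW(S)
iter 1:
  B→A S a: FOLLOW(A) ⊇ FIRST(S) = {a,b}; new: +{a,b}
  B→A S a: FOLLOW(S) ⊇ FIRST(a) = {a}; new: +{a}
  B→S b: FOLLOW(S) ⊇ FIRST(b) = {b}; new: +{b}
  S→B a A: FOLLOW(B) ⊇ FIRST(a) = {a}; new: +{a}
  S→B a A: FOLLOW(A) ⊇ FOLLOW(S) ⊇ {$,a,b}; new: +{$}
  FOLLOW[S]={$,a,b}  FOLLOW[A]={$,a,b}  FOLLOW[B]={a}
iter 2: (no change)
  FOLLOW[S]={$,a,b}  FOLLOW[A]={$,a,b}  FOLLOW[B]={a}

FOLLOW(B) = ["a"]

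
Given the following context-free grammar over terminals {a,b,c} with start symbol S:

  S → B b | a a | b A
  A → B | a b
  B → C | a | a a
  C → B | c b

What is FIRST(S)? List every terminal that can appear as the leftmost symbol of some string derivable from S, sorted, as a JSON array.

FIRST sets, iterate to fixpoint:
round 1:
  A via A→a b: +{a}
  B via B→a: +{a}
  C via C→B: +{a}
  C via C→c b: +{c}
  S via S→B b: +{a}
  S via S→b A: +{b}
  S: {a,b}  A: {a}  B: {a}  C: {a,c}
round 2:
  B via B→C: +{c}
  S via S→B b: +{c}
  S: {a,b,c}  A: {a}  B: {a,c}  C: {a,c}
round 3:
  A via A→B: +{c}
  S: {a,b,c}  A: {a,c}  B: {a,c}  C: {a,c}
round 4: (no change)
  S: {a,b,c}  A: {a,c}  B: {a,c}  C: {a,c}

FIRST(S) = ["a", "b", "c"]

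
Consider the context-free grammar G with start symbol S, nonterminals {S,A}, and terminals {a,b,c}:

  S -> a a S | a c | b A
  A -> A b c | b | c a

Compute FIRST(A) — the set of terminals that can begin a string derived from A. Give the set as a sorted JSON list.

FIRST sets, iterate to fixpoint:
[1]
  A via A→b: +{b}
  A via A→c a: +{c}
  S via S→a a S: +{a}
  S via S→b A: +{b}
  FIRST(S)={a,b}  FIRST(A)={b,c}
[2] (stable)
  FIRST(S)={a,b}  FIRST(A)={b,c}

FIRST(A) = ["b", "c"]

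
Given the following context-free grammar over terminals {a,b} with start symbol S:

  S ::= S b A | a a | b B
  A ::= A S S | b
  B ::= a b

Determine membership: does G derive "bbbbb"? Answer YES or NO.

CNF form of G:
  S -> S X3 | T0 T0 | T1 B
  A -> A X2 | b
  B -> T0 T1
  T0 -> a
  T1 -> b
  X2 -> S S
  X3 -> T1 A

CYK fill:
  [0..0]={A,T1}  "b"  orig:{A}
  [1..1]={A,T1}  "b"  orig:{A}
  [2..2]={A,T1}  "b"  orig:{A}
  [3..3]={A,T1}  "b"  orig:{A}
  [4..4]={A,T1}  "b"  orig:{A}
  [0..1]={X3}  "bb"  orig:{}
  [1..2]={X3}  "bb"  orig:{}
  [2..3]={X3}  "bb"  orig:{}
  [3..4]={X3}  "bb"  orig:{}
  [0..2]=∅  "bbb"
  [1..3]=∅  "bbb"
  [2..4]=∅  "bbb"
  [0..3]=∅  "bbbb"
  [1..4]=∅  "bbbb"
  [0..4]=∅  "bbbbb"

S ∉ T[0,4] ⇒ NO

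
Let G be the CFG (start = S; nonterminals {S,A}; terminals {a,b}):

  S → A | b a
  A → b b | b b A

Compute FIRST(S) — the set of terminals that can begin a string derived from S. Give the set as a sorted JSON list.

FIRST sets, iterate to fixpoint:
round 1:
  A via A→b b: +{b}
  S via S→A: +{b}
  FIRST[S]={b}  FIRST[A]={b}
round 2: (no change)
  FIRST[S]={b}  FIRST[A]={b}

FIRST(S) = ["b"]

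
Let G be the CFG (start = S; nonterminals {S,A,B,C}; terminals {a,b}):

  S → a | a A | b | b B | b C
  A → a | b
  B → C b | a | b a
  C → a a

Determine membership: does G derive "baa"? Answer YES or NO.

Convert to CNF:
  S -> T0 B | T0 C | T1 A | a | b
  A -> a | b
  B -> C T0 | T0 T1 | a
  C -> T1 T1
  T0 -> b
  T1 -> a

CYK fill:
  [0..0]={A,S,T0}  "b"  orig:{A,S}
  [1..1]={A,B,S,T1}  "a"  orig:{A,B,S}
  [2..2]={A,B,S,T1}  "a"  orig:{A,B,S}
  [0..1]={B,S}  "ba"
  [1..2]={C,S}  "aa"
  [0..2]={S}  "baa"

S ∈ T[0,2] ⇒ YES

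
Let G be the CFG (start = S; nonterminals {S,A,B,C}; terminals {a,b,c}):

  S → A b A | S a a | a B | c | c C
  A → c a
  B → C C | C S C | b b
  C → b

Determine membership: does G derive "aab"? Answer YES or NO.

Convert to CNF:
  S -> A X4 | S X5 | T0 C | T1 B | c
  A -> T0 T1
  B -> C C | C X3 | T2 T2
  C -> b
  T0 -> c
  T1 -> a
  T2 -> b
  X3 -> S C
  X4 -> T2 A
  X5 -> T1 T1

CYK fill:
  [0..0]={T1}  "a"  orig:{}
  [1..1]={T1}  "a"  orig:{}
  [2..2]={C,T2}  "b"  orig:{C}
  [0..1]={X5}  "aa"  orig:{}
  [1..2]=∅  "ab"
  [0..2]=∅  "aab"

S ∉ T[0,2] ⇒ NO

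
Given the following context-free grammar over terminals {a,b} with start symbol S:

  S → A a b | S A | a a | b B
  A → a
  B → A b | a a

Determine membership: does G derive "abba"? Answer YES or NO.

CNF form of G:
  S -> A X2 | S A | T0 B | T1 T1
  A -> a
  B -> A T0 | T1 T1
  T0 -> b
  T1 -> a
  X2 -> T1 T0

CYK fill:
  cell(0,0) a: {A,T1}  orig:{A}
  cell(1,1) b: {T0}  orig:{}
  cell(2,2) b: {T0}  orig:{}
  cell(3,3) a: {A,T1}  orig:{A}
  cell(0,1) ab: {B,X2}  orig:{B}
  cell(1,2) bb: ∅
  cell(2,3) ba: ∅
  cell(0,2) abb: ∅
  cell(1,3) bba: ∅
  cell(0,3) abba: ∅

S ∉ T[0,3] ⇒ NO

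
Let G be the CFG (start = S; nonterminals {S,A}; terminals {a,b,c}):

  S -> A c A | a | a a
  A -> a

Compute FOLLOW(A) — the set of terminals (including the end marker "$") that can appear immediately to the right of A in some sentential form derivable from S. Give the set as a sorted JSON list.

Compute FIRST by fixpoint:
round 1:
  A via A→a: +{a}
  S via S→A c A: +{a}
  FIRST[S]={a}  FIRST[A]={a}
round 2: (stable)
  FIRST[S]={a}  FIRST[A]={a}

Compute FOLLOW by fixpoint:
FOLLOW(S) := {$}
round 1:
  S→A c A: FOLLOW(A) ⊇ FIRST(c) = {c}; new: +{c}
  S→A c A: FOLLOW(A) ⊇ FOLLOW(S) ⊇ {$}; new: +{$}
  S: {$}  A: {$,c}
round 2: — fixpoint
  S: {$}  A: {$,c}

FOLLOW(A) = ["$", "c"]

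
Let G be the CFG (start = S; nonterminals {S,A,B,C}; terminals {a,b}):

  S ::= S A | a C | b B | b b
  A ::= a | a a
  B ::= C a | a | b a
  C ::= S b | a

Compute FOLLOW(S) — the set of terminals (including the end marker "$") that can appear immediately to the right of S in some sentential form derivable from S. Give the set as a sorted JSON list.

FIRST iteration:
pass 1:
  A via A→a: +{a}
  B via B→a: +{a}
  B via B→b a: +{b}
  C via C→a: +{a}
  S via S→a C: +{a}
  S via S→b B: +{b}
  FIRST[S]={a,b}  FIRST[A]={a}  FIRST[B]={a,b}  FIRST[C]={a}
pass 2:
  C via C→S b: +{b}
  FIRST[S]={a,b}  FIRST[A]={a}  FIRST[B]={a,b}  FIRST[C]={a,b}
pass 3: (no change)
  FIRST[S]={a,b}  FIRST[A]={a}  FIRST[B]={a,b}  FIRST[C]={a,b}

FOLLOW sets:
FOLLOW(S) := {$}
[1]
  B→C a: FOLLOW(C) ⊇ FIRST(a) = {a}; new: +{a}
  C→S b: FOLLOW(S) ⊇ FIRST(b) = {b}; new: +{b}
  S→S A: FOLLOW(S) ⊇ FIRST(A) = {a}; new: +{a}
  S→S A: FOLLOW(A) ⊇ FOLLOW(S) ⊇ {$,a,b}; new: +{$,a,b}
  S→a C: FOLLOW(C) ⊇ FOLLOW(S) ⊇ {$,a,b}; new: +{$,b}
  S→b B: FOLLOW(B) ⊇ FOLLOW(S) ⊇ {$,a,b}; new: +{$,a,b}
  S: {$,a,b}  A: {$,a,b}  B: {$,a,b}  C: {$,a,b}
[2] done
  S: {$,a,b}  A: {$,a,b}  B: {$,a,b}  C: {$,a,b}

FOLLOW(S) = ["$", "a", "b"]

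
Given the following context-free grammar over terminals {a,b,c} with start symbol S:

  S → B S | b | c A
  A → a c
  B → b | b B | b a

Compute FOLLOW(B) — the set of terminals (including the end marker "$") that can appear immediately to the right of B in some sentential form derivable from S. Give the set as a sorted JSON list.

Compute FIRST by fixpoint:
round 1:
  A via A→a c: +{a}
  B via B→b: +{b}
  S via S→B S: +{b}
  S via S→c A: +{c}
  FIRST[S]={b,c}  FIRST[A]={a}  FIRST[B]={b}
round 2: — fixpoint
  FIRST[S]={b,c}  FIRST[A]={a}  FIRST[B]={b}

FOLLOW iteration:
FOLLOW(S) := {$}
pass 1:
  S→B S: FOLLOW(B) ⊇ FIRST(S) = {b,c}; new: +{b,c}
  S→c A: FOLLOW(A) ⊇ FOLLOW(S) ⊇ {$}; new: +{$}
  S: {$}  A: {$}  B: {b,c}
pass 2: (no change)
  S: {$}  A: {$}  B: {b,c}

FOLLOW(B) = ["b", "c"]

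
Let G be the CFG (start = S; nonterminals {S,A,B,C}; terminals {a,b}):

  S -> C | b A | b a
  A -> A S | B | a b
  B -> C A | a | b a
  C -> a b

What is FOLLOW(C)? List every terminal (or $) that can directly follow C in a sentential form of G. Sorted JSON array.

FIRST sets, iterate to fixpoint:
round 1:
  A via A→a b: +{a}
  B via B→a: +{a}
  B via B→b a: +{b}
  C via C→a b: +{a}
  S via S→C: +{a}
  S via S→b A: +{b}
  FIRST(S)={a,b}  FIRST(A)={a}  FIRST(B)={a,b}  FIRST(C)={a}
round 2:
  A via A→B: +{b}
  FIRST(S)={a,b}  FIRST(A)={a,b}  FIRST(B)={a,b}  FIRST(C)={a}
round 3: done
  FIRST(S)={a,b}  FIRST(A)={a,b}  FIRST(B)={a,b}  FIRST(C)={a}

FOLLOW iteration:
initialize: $ ∈ FOLLOW(S)
pass 1:
  A→A S: FOLLOW(A) ⊇ FIRST(S) = {a,b}; new: +{a,b}
  A→A S: FOLLOW(S) ⊇ FOLLOW(A) ⊇ {a,b}; new: +{a,b}
  A→B: FOLLOW(B) ⊇ FOLLOW(A) ⊇ {a,b}; new: +{a,b}
  B→C A: FOLLOW(C) ⊇ FIRST(A) = {a,b}; new: +{a,b}
  S→C: FOLLOW(C) ⊇ FOLLOW(S) ⊇ {$,a,b}; new: +{$}
  S→b A: FOLLOW(A) ⊇ FOLLOW(S) ⊇ {$,a,b}; new: +{$}
  S: {$,a,b}  A: {$,a,b}  B: {a,b}  C: {$,a,b}
pass 2:
  A→B: FOLLOW(B) ⊇ FOLLOW(A) ⊇ {$,a,b}; new: +{$}
  S: {$,a,b}  A: {$,a,b}  B: {$,a,b}  C: {$,a,b}
pass 3: done
  S: {$,a,b}  A: {$,a,b}  B: {$,a,b}  C: {$,a,b}

FOLLOW(C) = ["$", "a", "b"]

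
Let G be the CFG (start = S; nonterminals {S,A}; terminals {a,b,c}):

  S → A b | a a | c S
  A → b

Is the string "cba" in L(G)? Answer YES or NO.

CNF form of G:
  S -> A T0 | T1 T1 | T2 S
  A -> b
  T0 -> b
  T1 -> a
  T2 -> c

CYK fill:
  T[0,0] 'c' = {T2}  orig:{}
  T[1,1] 'b' = {A,T0}  orig:{A}
  T[2,2] 'a' = {T1}  orig:{}
  T[0,1] 'cb' = ∅
  T[1,2] 'ba' = ∅
  T[0,2] 'cba' = ∅

S ∉ T[0,2] ⇒ NO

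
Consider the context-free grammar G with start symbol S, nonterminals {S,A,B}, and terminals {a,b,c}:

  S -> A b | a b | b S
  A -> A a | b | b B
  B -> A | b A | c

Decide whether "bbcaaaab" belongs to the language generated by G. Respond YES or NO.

CNF form of G:
  S -> A T1 | T0 T1 | T1 S
  A -> A T0 | T1 B | b
  B -> A T0 | T1 A | T1 B | b | c
  T0 -> a
  T1 -> b

Fill CYK table bottom-up:
  [0..0]={A,B,T1}  "b"  orig:{A,B}
  [1..1]={A,B,T1}  "b"  orig:{A,B}
  [2..2]={B}  "c"
  [3..3]={T0}  "a"  orig:{}
  [4..4]={T0}  "a"  orig:{}
  [5..5]={T0}  "a"  orig:{}
  [6..6]={T0}  "a"  orig:{}
  [7..7]={A,B,T1}  "b"  orig:{A,B}
  [0..1]={A,B,S}  "bb"
  [1..2]={A,B}  "bc"
  [2..3]=∅  "ca"
  [3..4]=∅  "aa"
  [4..5]=∅  "aa"
  [5..6]=∅  "aa"
  [6..7]={S}  "ab"
  [0..2]={A,B}  "bbc"
  [1..3]={A,B}  "bca"
  [2..4]=∅  "caa"
  [3..5]=∅  "aaa"
  [4..6]=∅  "aaa"
  [5..7]=∅  "aab"
  [0..3]={A,B}  "bbca"
  [1..4]={A,B}  "bcaa"
  [2..5]=∅  "caaa"
  [3..6]=∅  "aaaa"
  [4..7]=∅  "aaab"
  [0..4]={A,B}  "bbcaa"
  [1..5]={A,B}  "bcaaa"
  [2..6]=∅  "caaaa"
  [3..7]=∅  "aaaab"
  [0..5]={A,B}  "bbcaaa"
  [1..6]={A,B}  "bcaaaa"
  [2..7]=∅  "caaaab"
  [0..6]={A,B}  "bbcaaaa"
  [1..7]={S}  "bcaaaab"
  [0..7]={S}  "bbcaaaab"

S ∈ T[0,7] ⇒ YES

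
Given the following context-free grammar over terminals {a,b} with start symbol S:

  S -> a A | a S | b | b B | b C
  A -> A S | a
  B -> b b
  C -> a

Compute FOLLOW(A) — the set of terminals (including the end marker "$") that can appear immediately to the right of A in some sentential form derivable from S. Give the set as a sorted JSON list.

Compute FIRST by fixpoint:
[1]
  A via A→a: +{a}
  B via B→b b: +{b}
  C via C→a: +{a}
  S via S→a A: +{a}
  S via S→b: +{b}
  S: {a,b}  A: {a}  B: {b}  C: {a}
[2] done
  S: {a,b}  A: {a}  B: {b}  C: {a}

Compute FOLLOW by fixpoint:
FOLLOW(S) := {$}
[1]
  A→A S: FOLLOW(A) ⊇ FIRST(S) = {a,b}; new: +{a,b}
  A→A S: FOLLOW(S) ⊇ FOLLOW(A) ⊇ {a,b}; new: +{a,b}
  S→a A: FOLLOW(A) ⊇ FOLLOW(S) ⊇ {$,a,b}; new: +{$}
  S→b B: FOLLOW(B) ⊇ FOLLOW(S) ⊇ {$,a,b}; new: +{$,a,b}
  S→b C: FOLLOW(C) ⊇ FOLLOW(S) ⊇ {$,a,b}; new: +{$,a,b}
  FOLLOW(S)={$,a,b}  FOLLOW(A)={$,a,b}  FOLLOW(B)={$,a,b}  FOLLOW(C)={$,a,b}
[2] (no change)
  FOLLOW(S)={$,a,b}  FOLLOW(A)={$,a,b}  FOLLOW(B)={$,a,b}  FOLLOW(C)={$,a,b}

FOLLOW(A) = ["$", "a", "b"]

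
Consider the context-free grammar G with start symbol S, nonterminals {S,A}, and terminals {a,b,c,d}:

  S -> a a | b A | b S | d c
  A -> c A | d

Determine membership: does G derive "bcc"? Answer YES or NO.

Convert to CNF:
  S -> T1 T1 | T2 A | T2 S | T3 T0
  A -> T0 A | d
  T0 -> c
  T1 -> a
  T2 -> b
  T3 -> d

CYK table (by increasing span):
  cell(0,0) b: {T2}  orig:{}
  cell(1,1) c: {T0}  orig:{}
  cell(2,2) c: {T0}  orig:{}
  cell(0,1) bc: ∅
  cell(1,2) cc: ∅
  cell(0,2) bcc: ∅

S ∉ T[0,2] ⇒ NO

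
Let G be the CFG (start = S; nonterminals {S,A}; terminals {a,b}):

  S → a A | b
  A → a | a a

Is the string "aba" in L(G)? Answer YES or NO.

Convert to CNF:
  S -> T0 A | b
  A -> T0 T0 | a
  T0 -> a

CYK fill:
  cell(0,0) a: {A,T0}  orig:{A}
  cell(1,1) b: {S}
  cell(2,2) a: {A,T0}  orig:{A}
  cell(0,1) ab: ∅
  cell(1,2) ba: ∅
  cell(0,2) aba: ∅

S ∉ T[0,2] ⇒ NO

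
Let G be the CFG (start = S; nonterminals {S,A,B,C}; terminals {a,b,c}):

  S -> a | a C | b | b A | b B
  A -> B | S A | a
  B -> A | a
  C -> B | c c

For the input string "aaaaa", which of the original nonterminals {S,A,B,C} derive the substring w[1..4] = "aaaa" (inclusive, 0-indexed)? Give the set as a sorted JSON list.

CNF form of G:
  S -> T1 C | T2 A | T2 B | a | b
  A -> S A | a
  B -> S A | a
  C -> S A | T0 T0 | a
  T0 -> c
  T1 -> a
  T2 -> b

Fill CYK table bottom-up, restricted to cells inside w[1..4]:
  [1..1]={A,B,C,S,T1}  "a"  orig:{A,B,C,S}
  [2..2]={A,B,C,S,T1}  "a"  orig:{A,B,C,S}
  [3..3]={A,B,C,S,T1}  "a"  orig:{A,B,C,S}
  [4..4]={A,B,C,S,T1}  "a"  orig:{A,B,C,S}
  [1..2]={A,B,C,S}  "aa"
  [2..3]={A,B,C,S}  "aa"
  [3..4]={A,B,C,S}  "aa"
  [1..3]={A,B,C,S}  "aaa"
  [2..4]={A,B,C,S}  "aaa"
  [1..4]={A,B,C,S}  "aaaa"

Original NTs in T[1,4] deriving "aaaa": ["A", "B", "C", "S"]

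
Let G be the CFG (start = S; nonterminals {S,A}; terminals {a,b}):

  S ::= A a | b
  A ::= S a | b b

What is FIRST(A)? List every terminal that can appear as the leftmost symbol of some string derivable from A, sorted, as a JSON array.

FIRST sets, iterate to fixpoint:
round 1:
  A via A→b b: +{b}
  S via S→A a: +{b}
  S: {b}  A: {b}
round 2: (no change)
  S: {b}  A: {b}

FIRST(A) = ["b"]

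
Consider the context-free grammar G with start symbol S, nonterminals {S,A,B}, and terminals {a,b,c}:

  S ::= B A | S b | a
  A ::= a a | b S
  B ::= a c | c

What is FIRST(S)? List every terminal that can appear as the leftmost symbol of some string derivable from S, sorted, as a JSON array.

FIRST sets, iterate to fixpoint:
iter 1:
  A via A→a a: +{a}
  A via A→b S: +{b}
  B via B→a c: +{a}
  B via B→c: +{c}
  S via S→B A: +{a,c}
  S: {a,c}  A: {a,b}  B: {a,c}
iter 2: (no change)
  S: {a,c}  A: {a,b}  B: {a,c}

FIRST(S) = ["a", "c"]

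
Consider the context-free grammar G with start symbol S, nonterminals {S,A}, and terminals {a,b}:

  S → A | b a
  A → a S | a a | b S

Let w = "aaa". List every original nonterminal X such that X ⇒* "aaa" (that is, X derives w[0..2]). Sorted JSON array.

CNF form of G:
  S -> T0 S | T0 T0 | T1 S | T1 T0
  A -> T0 S | T0 T0 | T1 S
  T0 -> a
  T1 -> b

CYK table (by increasing span) (cells [i..j] with 0 ≤ i ≤ j ≤ 2 only):
  cell(0,0) a: {T0}  orig:{}
  cell(1,1) a: {T0}  orig:{}
  cell(2,2) a: {T0}  orig:{}
  cell(0,1) aa: {A,S}
  cell(1,2) aa: {A,S}
  cell(0,2) aaa: {A,S}

Original NTs in T[0,2] deriving "aaa": ["A", "S"]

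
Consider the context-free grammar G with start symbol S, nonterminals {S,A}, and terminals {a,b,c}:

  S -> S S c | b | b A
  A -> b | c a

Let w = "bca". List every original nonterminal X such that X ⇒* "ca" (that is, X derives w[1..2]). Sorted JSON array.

Convert to CNF:
  S -> S X3 | T2 A | b
  A -> T0 T1 | b
  T0 -> c
  T1 -> a
  T2 -> b
  X3 -> S T0

Fill CYK table bottom-up, restricted to cells inside w[1..2]:
  [1..1]={T0}  "c"  orig:{}
  [2..2]={T1}  "a"  orig:{}
  [1..2]={A}  "ca"

Original NTs in T[1,2] deriving "ca": ["A"]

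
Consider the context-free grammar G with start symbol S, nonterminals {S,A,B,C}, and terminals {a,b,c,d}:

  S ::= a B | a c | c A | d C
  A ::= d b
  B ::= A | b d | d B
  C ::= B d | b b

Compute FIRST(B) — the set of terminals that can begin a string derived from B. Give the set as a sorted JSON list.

FIRST sets, iterate to fixpoint:
round 1:
  A via A→d b: +{d}
  B via B→A: +{d}
  B via B→b d: +{b}
  C via C→B d: +{b,d}
  S via S→a B: +{a}
  S via S→c A: +{c}
  S via S→d C: +{d}
  FIRST(S)={a,c,d}  FIRST(A)={d}  FIRST(B)={b,d}  FIRST(C)={b,d}
round 2: done
  FIRST(S)={a,c,d}  FIRST(A)={d}  FIRST(B)={b,d}  FIRST(C)={b,d}

FIRST(B) = ["b", "d"]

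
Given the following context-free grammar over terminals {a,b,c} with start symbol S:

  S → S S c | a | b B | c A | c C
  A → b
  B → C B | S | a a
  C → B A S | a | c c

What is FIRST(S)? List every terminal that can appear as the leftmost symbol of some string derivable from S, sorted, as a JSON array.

FIRST iteration:
pass 1:
  A via A→b: +{b}
  B via B→a a: +{a}
  C via C→B A S: +{a}
  C via C→c c: +{c}
  S via S→a: +{a}
  S via S→b B: +{b}
  S via S→c A: +{c}
  FIRST[S]={a,b,c}  FIRST[A]={b}  FIRST[B]={a}  FIRST[C]={a,c}
pass 2:
  B via B→C B: +{c}
  B via B→S: +{b}
  C via C→B A S: +{b}
  FIRST[S]={a,b,c}  FIRST[A]={b}  FIRST[B]={a,b,c}  FIRST[C]={a,b,c}
pass 3: (no change)
  FIRST[S]={a,b,c}  FIRST[A]={b}  FIRST[B]={a,b,c}  FIRST[C]={a,b,c}

FIRST(S) = ["a", "b", "c"]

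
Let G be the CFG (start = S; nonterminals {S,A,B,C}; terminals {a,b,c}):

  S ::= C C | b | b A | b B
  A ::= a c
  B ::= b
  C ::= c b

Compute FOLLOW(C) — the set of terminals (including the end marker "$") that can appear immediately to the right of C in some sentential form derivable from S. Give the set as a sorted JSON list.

Compute FIRST by fixpoint:
iter 1:
  A via A→a c: +{a}
  B via B→b: +{b}
  C via C→c b: +{c}
  S via S→C C: +{c}
  S via S→b: +{b}
  S: {b,c}  A: {a}  B: {b}  C: {c}
iter 2: — fixpoint
  S: {b,c}  A: {a}  B: {b}  C: {c}

FOLLOW iteration:
FOLLOW(S) := {$}
[1]
  S→C C: FOLLOW(C) ⊇ FIRST(C) = {c}; new: +{c}
  S→C C: FOLLOW(C) ⊇ FOLLOW(S) ⊇ {$}; new: +{$}
  S→b A: FOLLOW(A) ⊇ FOLLOW(S) ⊇ {$}; new: +{$}
  S→b B: FOLLOW(B) ⊇ FOLLOW(S) ⊇ {$}; new: +{$}
  FOLLOW(S)={$}  FOLLOW(A)={$}  FOLLOW(B)={$}  FOLLOW(C)={$,c}
[2] done
  FOLLOW(S)={$}  FOLLOW(A)={$}  FOLLOW(B)={$}  FOLLOW(C)={$,c}

FOLLOW(C) = ["$", "c"]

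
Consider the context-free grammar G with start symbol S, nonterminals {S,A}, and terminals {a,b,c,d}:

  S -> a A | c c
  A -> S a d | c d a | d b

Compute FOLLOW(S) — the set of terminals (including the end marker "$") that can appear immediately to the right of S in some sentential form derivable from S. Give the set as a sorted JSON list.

FIRST sets, iterate to fixpoint:
pass 1:
  A via A→c d a: +{c}
  A via A→d b: +{d}
  S via S→a A: +{a}
  S via S→c c: +{c}
  FIRST(S)={a,c}  FIRST(A)={c,d}
pass 2:
  A via A→S a d: +{a}
  FIRST(S)={a,c}  FIRST(A)={a,c,d}
pass 3: done
  FIRST(S)={a,c}  FIRST(A)={a,c,d}

Compute FOLLOW by fixpoint:
seed FOLLOW(S) with $
pass 1:
  A→S a d: FOLLOW(S) ⊇ FIRST(a) = {a}; new: +{a}
  S→a A: FOLLOW(A) ⊇ FOLLOW(S) ⊇ {$,a}; new: +{$,a}
  S: {$,a}  A: {$,a}
pass 2: done
  S: {$,a}  A: {$,a}

FOLLOW(S) = ["$", "a"]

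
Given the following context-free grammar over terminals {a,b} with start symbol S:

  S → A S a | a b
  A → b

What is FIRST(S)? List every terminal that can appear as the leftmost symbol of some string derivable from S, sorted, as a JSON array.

Compute FIRST by fixpoint:
iter 1:
  A via A→b: +{b}
  S via S→A S a: +{b}
  S via S→a b: +{a}
  FIRST(S)={a,b}  FIRST(A)={b}
iter 2: done
  FIRST(S)={a,b}  FIRST(A)={b}

FIRST(S) = ["a", "b"]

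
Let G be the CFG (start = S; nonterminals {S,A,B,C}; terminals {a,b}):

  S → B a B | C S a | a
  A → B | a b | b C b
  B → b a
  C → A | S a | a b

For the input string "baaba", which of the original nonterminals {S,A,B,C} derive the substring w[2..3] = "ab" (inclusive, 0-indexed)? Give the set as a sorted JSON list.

CNF form of G:
  S -> B X4 | C X5 | a
  A -> T0 T1 | T1 T0 | T1 X2
  B -> T1 T0
  C -> S T0 | T0 T1 | T1 T0 | T1 X3
  T0 -> a
  T1 -> b
  X2 -> C T1
  X3 -> C T1
  X4 -> T0 B
  X5 -> S T0

Fill CYK table bottom-up, restricted to cells inside w[2..3]:
  [2..2]={S,T0}  "a"  orig:{S}
  [3..3]={T1}  "b"  orig:{}
  [2..3]={A,C}  "ab"

Original NTs in T[2,3] deriving "ab": ["A", "C"]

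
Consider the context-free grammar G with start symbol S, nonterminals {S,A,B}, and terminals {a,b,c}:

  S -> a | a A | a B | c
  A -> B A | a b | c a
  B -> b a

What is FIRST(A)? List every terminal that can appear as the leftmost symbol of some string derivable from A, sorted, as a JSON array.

FIRST iteration:
round 1:
  A via A→a b: +{a}
  A via A→c a: +{c}
  B via B→b a: +{b}
  S via S→a: +{a}
  S via S→c: +{c}
  FIRST(S)={a,c}  FIRST(A)={a,c}  FIRST(B)={b}
round 2:
  A via A→B A: +{b}
  FIRST(S)={a,c}  FIRST(A)={a,b,c}  FIRST(B)={b}
round 3: done
  FIRST(S)={a,c}  FIRST(A)={a,b,c}  FIRST(B)={b}

FIRST(A) = ["a", "b", "c"]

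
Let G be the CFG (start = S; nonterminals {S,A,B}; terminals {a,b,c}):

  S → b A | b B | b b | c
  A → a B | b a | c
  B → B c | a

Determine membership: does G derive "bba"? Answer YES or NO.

Convert to CNF:
  S -> T1 A | T1 B | T1 T1 | c
  A -> T0 B | T1 T0 | c
  B -> B T2 | a
  T0 -> a
  T1 -> b
  T2 -> c

CYK fill:
  [0..0]={T1}  "b"  orig:{}
  [1..1]={T1}  "b"  orig:{}
  [2..2]={B,T0}  "a"  orig:{B}
  [0..1]={S}  "bb"
  [1..2]={A,S}  "ba"
  [0..2]={S}  "bba"

S ∈ T[0,2] ⇒ YES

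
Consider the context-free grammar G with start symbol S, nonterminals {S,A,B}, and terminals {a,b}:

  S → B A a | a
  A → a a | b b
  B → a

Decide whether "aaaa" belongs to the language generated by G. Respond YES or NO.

CNF form of G:
  S -> B X2 | a
  A -> T0 T0 | T1 T1
  B -> a
  T0 -> a
  T1 -> b
  X2 -> A T0

CYK table (by increasing span):
  cell(0,0) a: {B,S,T0}  orig:{B,S}
  cell(1,1) a: {B,S,T0}  orig:{B,S}
  cell(2,2) a: {B,S,T0}  orig:{B,S}
  cell(3,3) a: {B,S,T0}  orig:{B,S}
  cell(0,1) aa: {A}
  cell(1,2) aa: {A}
  cell(2,3) aa: {A}
  cell(0,2) aaa: {X2}  orig:{}
  cell(1,3) aaa: {X2}  orig:{}
  cell(0,3) aaaa: {S}

S ∈ T[0,3] ⇒ YES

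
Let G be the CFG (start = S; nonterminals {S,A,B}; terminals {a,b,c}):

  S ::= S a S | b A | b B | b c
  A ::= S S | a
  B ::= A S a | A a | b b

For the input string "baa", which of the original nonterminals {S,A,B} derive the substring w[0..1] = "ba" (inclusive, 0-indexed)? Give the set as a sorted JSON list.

Convert to CNF:
  S -> S X4 | T1 A | T1 B | T1 T2
  A -> S S | a
  B -> A T0 | A X3 | T1 T1
  T0 -> a
  T1 -> b
  T2 -> c
  X3 -> S T0
  X4 -> T0 S

CYK fill, restricted to cells inside w[0..1]:
  T[0,0] 'b' = {T1}  orig:{}
  T[1,1] 'a' = {A,T0}  orig:{A}
  T[0,1] 'ba' = {S}

Original NTs in T[0,1] deriving "ba": ["S"]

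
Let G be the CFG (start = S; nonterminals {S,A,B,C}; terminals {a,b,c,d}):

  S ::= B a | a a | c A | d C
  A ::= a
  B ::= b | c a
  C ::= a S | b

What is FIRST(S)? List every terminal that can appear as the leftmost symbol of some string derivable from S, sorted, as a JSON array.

Compute FIRST by fixpoint:
round 1:
  A via A→a: +{a}
  B via B→b: +{b}
  B via B→c a: +{c}
  C via C→a S: +{a}
  C via C→b: +{b}
  S via S→B a: +{b,c}
  S via S→a a: +{a}
  S via S→d C: +{d}
  S: {a,b,c,d}  A: {a}  B: {b,c}  C: {a,b}
round 2: — fixpoint
  S: {a,b,c,d}  A: {a}  B: {b,c}  C: {a,b}

FIRST(S) = ["a", "b", "c", "d"]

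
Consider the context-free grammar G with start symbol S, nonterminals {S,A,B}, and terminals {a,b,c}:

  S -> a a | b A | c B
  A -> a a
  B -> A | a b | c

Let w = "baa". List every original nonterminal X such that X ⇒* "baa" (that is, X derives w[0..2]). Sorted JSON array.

CNF form of G:
  S -> T0 T0 | T1 A | T2 B
  A -> T0 T0
  B -> T0 T0 | T0 T1 | c
  T0 -> a
  T1 -> b
  T2 -> c

CYK fill, restricted to cells inside w[0..2]:
  cell(0,0) b: {T1}  orig:{}
  cell(1,1) a: {T0}  orig:{}
  cell(2,2) a: {T0}  orig:{}
  cell(0,1) ba: ∅
  cell(1,2) aa: {A,B,S}
  cell(0,2) baa: {S}

Original NTs in T[0,2] deriving "baa": ["S"]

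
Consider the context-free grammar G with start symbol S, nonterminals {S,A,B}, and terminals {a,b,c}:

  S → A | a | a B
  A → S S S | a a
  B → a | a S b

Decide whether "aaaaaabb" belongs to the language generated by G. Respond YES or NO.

Convert to CNF:
  S -> S X4 | T0 B | T0 T0 | a
  A -> S X2 | T0 T0
  B -> T0 X3 | a
  T0 -> a
  T1 -> b
  X2 -> S S
  X3 -> S T1
  X4 -> S S

CYK table (by increasing span):
  [0..0]={B,S,T0}  "a"  orig:{B,S}
  [1..1]={B,S,T0}  "a"  orig:{B,S}
  [2..2]={B,S,T0}  "a"  orig:{B,S}
  [3..3]={B,S,T0}  "a"  orig:{B,S}
  [4..4]={B,S,T0}  "a"  orig:{B,S}
  [5..5]={B,S,T0}  "a"  orig:{B,S}
  [6..6]={T1}  "b"  orig:{}
  [7..7]={T1}  "b"  orig:{}
  [0..1]={A,S,X2,X4}  "aa"  orig:{A,S}
  [1..2]={A,S,X2,X4}  "aa"  orig:{A,S}
  [2..3]={A,S,X2,X4}  "aa"  orig:{A,S}
  [3..4]={A,S,X2,X4}  "aa"  orig:{A,S}
  [4..5]={A,S,X2,X4}  "aa"  orig:{A,S}
  [5..6]={X3}  "ab"  orig:{}
  [6..7]=∅  "bb"
  [0..2]={A,S,X2,X4}  "aaa"  orig:{A,S}
  [1..3]={A,S,X2,X4}  "aaa"  orig:{A,S}
  [2..4]={A,S,X2,X4}  "aaa"  orig:{A,S}
  [3..5]={A,S,X2,X4}  "aaa"  orig:{A,S}
  [4..6]={B,X3}  "aab"  orig:{B}
  [5..7]=∅  "abb"
  [0..3]={A,S,X2,X4}  "aaaa"  orig:{A,S}
  [1..4]={A,S,X2,X4}  "aaaa"  orig:{A,S}
  [2..5]={A,S,X2,X4}  "aaaa"  orig:{A,S}
  [3..6]={B,S,X3}  "aaab"  orig:{B,S}
  [4..7]=∅  "aabb"
  [0..4]={A,S,X2,X4}  "aaaaa"  orig:{A,S}
  [1..5]={A,S,X2,X4}  "aaaaa"  orig:{A,S}
  [2..6]={B,S,X2,X3,X4}  "aaaab"  orig:{B,S}
  [3..7]={X3}  "aaabb"  orig:{}
  [0..5]={A,S,X2,X4}  "aaaaaa"  orig:{A,S}
  [1..6]={A,B,S,X2,X3,X4}  "aaaaab"  orig:{A,B,S}
  [2..7]={B,X3}  "aaaabb"  orig:{B}
  [0..6]={A,B,S,X2,X3,X4}  "aaaaaab"  orig:{A,B,S}
  [1..7]={B,S,X3}  "aaaaabb"  orig:{B,S}
  [0..7]={B,S,X2,X3,X4}  "aaaaaabb"  orig:{B,S}

S ∈ T[0,7] ⇒ YES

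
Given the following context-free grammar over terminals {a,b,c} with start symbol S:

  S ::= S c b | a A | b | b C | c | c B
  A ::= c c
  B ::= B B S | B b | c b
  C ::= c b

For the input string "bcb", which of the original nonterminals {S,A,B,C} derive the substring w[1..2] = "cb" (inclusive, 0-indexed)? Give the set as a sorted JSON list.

Convert to CNF:
  S -> S X4 | T0 B | T1 C | T2 A | b | c
  A -> T0 T0
  B -> B T1 | B X3 | T0 T1
  C -> T0 T1
  T0 -> c
  T1 -> b
  T2 -> a
  X3 -> B S
  X4 -> T0 T1

CYK table (by increasing span) (cells [i..j] with 1 ≤ i ≤ j ≤ 2 only):
  cell(1,1) c: {S,T0}  orig:{S}
  cell(2,2) b: {S,T1}  orig:{S}
  cell(1,2) cb: {B,C,X4}  orig:{B,C}

Original NTs in T[1,2] deriving "cb": ["B", "C"]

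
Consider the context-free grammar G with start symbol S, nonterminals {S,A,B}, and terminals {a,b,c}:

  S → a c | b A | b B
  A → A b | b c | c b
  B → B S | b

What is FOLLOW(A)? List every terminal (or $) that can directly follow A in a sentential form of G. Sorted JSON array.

FIRST iteration:
round 1:
  A via A→b c: +{b}
  A via A→c b: +{c}
  B via B→b: +{b}
  S via S→a c: +{a}
  S via S→b A: +{b}
  FIRST(S)={a,b}  FIRST(A)={b,c}  FIRST(B)={b}
round 2: — fixpoint
  FIRST(S)={a,b}  FIRST(A)={b,c}  FIRST(B)={b}

FOLLOW sets:
FOLLOW(S) := {$}
pass 1:
  A→A b: FOLLOW(A) ⊇ FIRST(b) = {b}; new: +{b}
  B→B S: FOLLOW(B) ⊇ FIRST(S) = {a,b}; new: +{a,b}
  B→B S: FOLLOW(S) ⊇ FOLLOW(B) ⊇ {a,b}; new: +{a,b}
  S→b A: FOLLOW(A) ⊇ FOLLOW(S) ⊇ {$,a,b}; new: +{$,a}
  S→b B: FOLLOW(B) ⊇ FOLLOW(S) ⊇ {$,a,b}; new: +{$}
  FOLLOW[S]={$,a,b}  FOLLOW[A]={$,a,b}  FOLLOW[B]={$,a,b}
pass 2: (stable)
  FOLLOW[S]={$,a,b}  FOLLOW[A]={$,a,b}  FOLLOW[B]={$,a,b}

FOLLOW(A) = ["$", "a", "b"]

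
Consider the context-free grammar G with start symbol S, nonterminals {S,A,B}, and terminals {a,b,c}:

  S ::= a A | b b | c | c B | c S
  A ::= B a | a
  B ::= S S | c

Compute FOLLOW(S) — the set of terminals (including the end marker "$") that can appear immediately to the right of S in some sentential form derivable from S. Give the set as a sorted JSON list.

Compute FIRST by fixpoint:
iter 1:
  A via A→a: +{a}
  B via B→c: +{c}
  S via S→a A: +{a}
  S via S→b b: +{b}
  S via S→c: +{c}
  FIRST(S)={a,b,c}  FIRST(A)={a}  FIRST(B)={c}
iter 2:
  A via A→B a: +{c}
  B via B→S S: +{a,b}
  FIRST(S)={a,b,c}  FIRST(A)={a,c}  FIRST(B)={a,b,c}
iter 3:
  A via A→B a: +{b}
  FIRST(S)={a,b,c}  FIRST(A)={a,b,c}  FIRST(B)={a,b,c}
iter 4: (no change)
  FIRST(S)={a,b,c}  FIRST(A)={a,b,c}  FIRST(B)={a,b,c}

FOLLOW sets:
seed FOLLOW(S) with $
round 1:
  A→B a: FOLLOW(B) ⊇ FIRST(a) = {a}; new: +{a}
  B→S S: FOLLOW(S) ⊇ FIRST(S) = {a,b,c}; new: +{a,b,c}
  S→a A: FOLLOW(A) ⊇ FOLLOW(S) ⊇ {$,a,b,c}; new: +{$,a,b,c}
  S→c B: FOLLOW(B) ⊇ FOLLOW(S) ⊇ {$,a,b,c}; new: +{$,b,c}
  FOLLOW(S)={$,a,b,c}  FOLLOW(A)={$,a,b,c}  FOLLOW(B)={$,a,b,c}
round 2: (no change)
  FOLLOW(S)={$,a,b,c}  FOLLOW(A)={$,a,b,c}  FOLLOW(B)={$,a,b,c}

FOLLOW(S) = ["$", "a", "b", "c"]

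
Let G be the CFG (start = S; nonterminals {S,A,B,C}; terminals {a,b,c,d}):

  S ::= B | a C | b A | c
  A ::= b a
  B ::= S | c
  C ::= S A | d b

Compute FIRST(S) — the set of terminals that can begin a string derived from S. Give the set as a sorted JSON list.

FIRST iteration:
[1]
  A via A→b a: +{b}
  B via B→c: +{c}
  C via C→d b: +{d}
  S via S→B: +{c}
  S via S→a C: +{a}
  S via S→b A: +{b}
  FIRST[S]={a,b,c}  FIRST[A]={b}  FIRST[B]={c}  FIRST[C]={d}
[2]
  B via B→S: +{a,b}
  C via C→S A: +{a,b,c}
  FIRST[S]={a,b,c}  FIRST[A]={b}  FIRST[B]={a,b,c}  FIRST[C]={a,b,c,d}
[3] — fixpoint
  FIRST[S]={a,b,c}  FIRST[A]={b}  FIRST[B]={a,b,c}  FIRST[C]={a,b,c,d}

FIRST(S) = ["a", "b", "c"]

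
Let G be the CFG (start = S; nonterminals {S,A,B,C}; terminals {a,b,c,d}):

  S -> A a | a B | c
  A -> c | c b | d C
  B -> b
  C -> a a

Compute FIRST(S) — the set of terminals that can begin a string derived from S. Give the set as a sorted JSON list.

Compute FIRST by fixpoint:
iter 1:
  A via A→c: +{c}
  A via A→d C: +{d}
  B via B→b: +{b}
  C via C→a a: +{a}
  S via S→A a: +{c,d}
  S via S→a B: +{a}
  FIRST(S)={a,c,d}  FIRST(A)={c,d}  FIRST(B)={b}  FIRST(C)={a}
iter 2: (stable)
  FIRST(S)={a,c,d}  FIRST(A)={c,d}  FIRST(B)={b}  FIRST(C)={a}

FIRST(S) = ["a", "c", "d"]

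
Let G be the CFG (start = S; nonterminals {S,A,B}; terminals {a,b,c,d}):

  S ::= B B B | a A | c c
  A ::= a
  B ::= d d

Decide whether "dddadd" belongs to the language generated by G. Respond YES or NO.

CNF form of G:
  S -> B X3 | T1 A | T2 T2
  A -> a
  B -> T0 T0
  T0 -> d
  T1 -> a
  T2 -> c
  X3 -> B B

CYK fill:
  [0..0]={T0}  "d"  orig:{}
  [1..1]={T0}  "d"  orig:{}
  [2..2]={T0}  "d"  orig:{}
  [3..3]={A,T1}  "a"  orig:{A}
  [4..4]={T0}  "d"  orig:{}
  [5..5]={T0}  "d"  orig:{}
  [0..1]={B}  "dd"
  [1..2]={B}  "dd"
  [2..3]=∅  "da"
  [3..4]=∅  "ad"
  [4..5]={B}  "dd"
  [0..2]=∅  "ddd"
  [1..3]=∅  "dda"
  [2..4]=∅  "dad"
  [3..5]=∅  "add"
  [0..3]=∅  "ddda"
  [1..4]=∅  "ddad"
  [2..5]=∅  "dadd"
  [0..4]=∅  "dddad"
  [1..5]=∅  "ddadd"
  [0..5]=∅  "dddadd"

S ∉ T[0,5] ⇒ NO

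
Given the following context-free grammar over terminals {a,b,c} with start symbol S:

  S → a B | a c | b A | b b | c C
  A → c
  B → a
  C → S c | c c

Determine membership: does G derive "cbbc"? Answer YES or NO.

CNF form of G:
  S -> T0 C | T1 B | T1 T0 | T2 A | T2 T2
  A -> c
  B -> a
  C -> S T0 | T0 T0
  T0 -> c
  T1 -> a
  T2 -> b

CYK fill:
  cell(0,0) c: {A,T0}  orig:{A}
  cell(1,1) b: {T2}  orig:{}
  cell(2,2) b: {T2}  orig:{}
  cell(3,3) c: {A,T0}  orig:{A}
  cell(0,1) cb: ∅
  cell(1,2) bb: {S}
  cell(2,3) bc: {S}
  cell(0,2) cbb: ∅
  cell(1,3) bbc: {C}
  cell(0,3) cbbc: {S}

S ∈ T[0,3] ⇒ YES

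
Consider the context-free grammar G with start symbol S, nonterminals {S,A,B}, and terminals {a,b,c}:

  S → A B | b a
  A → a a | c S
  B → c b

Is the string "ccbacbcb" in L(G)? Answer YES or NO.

CNF form of G:
  S -> A B | T2 T0
  A -> T0 T0 | T1 S
  B -> T1 T2
  T0 -> a
  T1 -> c
  T2 -> b

CYK table (by increasing span):
  cell(0,0) c: {T1}  orig:{}
  cell(1,1) c: {T1}  orig:{}
  cell(2,2) b: {T2}  orig:{}
  cell(3,3) a: {T0}  orig:{}
  cell(4,4) c: {T1}  orig:{}
  cell(5,5) b: {T2}  orig:{}
  cell(6,6) c: {T1}  orig:{}
  cell(7,7) b: {T2}  orig:{}
  cell(0,1) cc: ∅
  cell(1,2) cb: {B}
  cell(2,3) ba: {S}
  cell(3,4) ac: ∅
  cell(4,5) cb: {B}
  cell(5,6) bc: ∅
  cell(6,7) cb: {B}
  cell(0,2) ccb: ∅
  cell(1,3) cba: {A}
  cell(2,4) bac: ∅
  cell(3,5) acb: ∅
  cell(4,6) cbc: ∅
  cell(5,7) bcb: ∅
  cell(0,3) ccba: ∅
  cell(1,4) cbac: ∅
  cell(2,5) bacb: ∅
  cell(3,6) acbc: ∅
  cell(4,7) cbcb: ∅
  cell(0,4) ccbac: ∅
  cell(1,5) cbacb: {S}
  cell(2,6) bacbc: ∅
  cell(3,7) acbcb: ∅
  cell(0,5) ccbacb: {A}
  cell(1,6) cbacbc: ∅
  cell(2,7) bacbcb: ∅
  cell(0,6) ccbacbc: ∅
  cell(1,7) cbacbcb: ∅
  cell(0,7) ccbacbcb: {S}

S ∈ T[0,7] ⇒ YES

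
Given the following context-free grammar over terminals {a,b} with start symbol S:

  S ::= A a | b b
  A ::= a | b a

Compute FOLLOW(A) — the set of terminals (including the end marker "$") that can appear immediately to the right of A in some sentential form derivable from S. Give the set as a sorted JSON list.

FIRST sets, iterate to fixpoint:
iter 1:
  A via A→a: +{a}
  A via A→b a: +{b}
  S via S→A a: +{a,b}
  FIRST[S]={a,b}  FIRST[A]={a,b}
iter 2: (stable)
  FIRST[S]={a,b}  FIRST[A]={a,b}

Compute FOLLOW by fixpoint:
seed FOLLOW(S) with $
iter 1:
  S→A a: FOLLOW(A) ⊇ FIRST(a) = {a}; new: +{a}
  S: {$}  A: {a}
iter 2: (no change)
  S: {$}  A: {a}

FOLLOW(A) = ["a"]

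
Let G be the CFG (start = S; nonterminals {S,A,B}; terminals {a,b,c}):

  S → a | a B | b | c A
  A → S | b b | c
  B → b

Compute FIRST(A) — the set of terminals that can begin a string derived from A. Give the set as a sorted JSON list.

Compute FIRST by fixpoint:
iter 1:
  A via A→b b: +{b}
  A via A→c: +{c}
  B via B→b: +{b}
  S via S→a: +{a}
  S via S→b: +{b}
  S via S→c A: +{c}
  S: {a,b,c}  A: {b,c}  B: {b}
iter 2:
  A via A→S: +{a}
  S: {a,b,c}  A: {a,b,c}  B: {b}
iter 3: (stable)
  S: {a,b,c}  A: {a,b,c}  B: {b}

FIRST(A) = ["a", "b", "c"]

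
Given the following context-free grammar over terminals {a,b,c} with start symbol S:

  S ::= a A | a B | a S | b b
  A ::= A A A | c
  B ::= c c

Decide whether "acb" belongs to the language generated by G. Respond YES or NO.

Convert to CNF:
  S -> T1 A | T1 B | T1 S | T2 T2
  A -> A X3 | c
  B -> T0 T0
  T0 -> c
  T1 -> a
  T2 -> b
  X3 -> A A

Fill CYK table bottom-up:
  cell(0,0) a: {T1}  orig:{}
  cell(1,1) c: {A,T0}  orig:{A}
  cell(2,2) b: {T2}  orig:{}
  cell(0,1) ac: {S}
  cell(1,2) cb: ∅
  cell(0,2) acb: ∅

S ∉ T[0,2] ⇒ NO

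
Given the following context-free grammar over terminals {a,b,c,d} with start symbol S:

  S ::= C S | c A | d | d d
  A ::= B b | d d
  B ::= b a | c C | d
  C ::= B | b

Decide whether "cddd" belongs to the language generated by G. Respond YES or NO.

Convert to CNF:
  S -> C S | T1 T1 | T3 A | d
  A -> B T0 | T1 T1
  B -> T0 T2 | T3 C | d
  C -> T0 T2 | T3 C | b | d
  T0 -> b
  T1 -> d
  T2 -> a
  T3 -> c

CYK table (by increasing span):
  cell(0,0) c: {T3}  orig:{}
  cell(1,1) d: {B,C,S,T1}  orig:{B,C,S}
  cell(2,2) d: {B,C,S,T1}  orig:{B,C,S}
  cell(3,3) d: {B,C,S,T1}  orig:{B,C,S}
  cell(0,1) cd: {B,C}
  cell(1,2) dd: {A,S}
  cell(2,3) dd: {A,S}
  cell(0,2) cdd: {S}
  cell(1,3) ddd: {S}
  cell(0,3) cddd: {S}

S ∈ T[0,3] ⇒ YES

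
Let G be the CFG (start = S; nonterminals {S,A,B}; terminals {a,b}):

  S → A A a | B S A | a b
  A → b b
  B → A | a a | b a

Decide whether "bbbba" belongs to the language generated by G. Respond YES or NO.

Convert to CNF:
  S -> A X2 | B X3 | T1 T0
  A -> T0 T0
  B -> T0 T0 | T0 T1 | T1 T1
  T0 -> b
  T1 -> a
  X2 -> A T1
  X3 -> S A

CYK fill:
  T[0,0] 'b' = {T0}  orig:{}
  T[1,1] 'b' = {T0}  orig:{}
  T[2,2] 'b' = {T0}  orig:{}
  T[3,3] 'b' = {T0}  orig:{}
  T[4,4] 'a' = {T1}  orig:{}
  T[0,1] 'bb' = {A,B}
  T[1,2] 'bb' = {A,B}
  T[2,3] 'bb' = {A,B}
  T[3,4] 'ba' = {B}
  T[0,2] 'bbb' = ∅
  T[1,3] 'bbb' = ∅
  T[2,4] 'bba' = {X2}  orig:{}
  T[0,3] 'bbbb' = ∅
  T[1,4] 'bbba' = ∅
  T[0,4] 'bbbba' = {S}

S ∈ T[0,4] ⇒ YES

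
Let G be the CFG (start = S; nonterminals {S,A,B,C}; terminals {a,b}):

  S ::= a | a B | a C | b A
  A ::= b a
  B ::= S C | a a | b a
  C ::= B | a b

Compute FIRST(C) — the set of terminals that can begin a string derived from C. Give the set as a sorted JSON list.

Compute FIRST by fixpoint:
iter 1:
  A via A→b a: +{b}
  B via B→a a: +{a}
  B via B→b a: +{b}
  C via C→B: +{a,b}
  S via S→a: +{a}
  S via S→b A: +{b}
  S: {a,b}  A: {b}  B: {a,b}  C: {a,b}
iter 2: done
  S: {a,b}  A: {b}  B: {a,b}  C: {a,b}

FIRST(C) = ["a", "b"]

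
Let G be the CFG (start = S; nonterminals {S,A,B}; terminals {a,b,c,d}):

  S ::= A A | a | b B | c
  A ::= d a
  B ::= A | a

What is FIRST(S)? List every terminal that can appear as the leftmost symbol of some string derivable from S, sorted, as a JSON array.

FIRST sets, iterate to fixpoint:
[1]
  A via A→d a: +{d}
  B via B→A: +{d}
  B via B→a: +{a}
  S via S→A A: +{d}
  S via S→a: +{a}
  S via S→b B: +{b}
  S via S→c: +{c}
  FIRST(S)={a,b,c,d}  FIRST(A)={d}  FIRST(B)={a,d}
[2] (no change)
  FIRST(S)={a,b,c,d}  FIRST(A)={d}  FIRST(B)={a,d}

FIRST(S) = ["a", "b", "c", "d"]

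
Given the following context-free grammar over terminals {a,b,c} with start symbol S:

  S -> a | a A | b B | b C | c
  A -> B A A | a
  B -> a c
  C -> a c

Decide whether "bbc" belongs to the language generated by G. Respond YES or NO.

CNF form of G:
  S -> T0 A | T2 B | T2 C | a | c
  A -> B X3 | a
  B -> T0 T1
  C -> T0 T1
  T0 -> a
  T1 -> c
  T2 -> b
  X3 -> A A

Fill CYK table bottom-up:
  T[0,0] 'b' = {T2}  orig:{}
  T[1,1] 'b' = {T2}  orig:{}
  T[2,2] 'c' = {S,T1}  orig:{S}
  T[0,1] 'bb' = ∅
  T[1,2] 'bc' = ∅
  T[0,2] 'bbc' = ∅

S ∉ T[0,2] ⇒ NO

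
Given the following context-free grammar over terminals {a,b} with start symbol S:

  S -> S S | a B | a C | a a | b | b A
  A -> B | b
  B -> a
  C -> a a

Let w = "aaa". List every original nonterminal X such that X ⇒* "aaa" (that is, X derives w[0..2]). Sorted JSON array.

CNF form of G:
  S -> S S | T0 B | T0 C | T0 T0 | T1 A | b
  A -> a | b
  B -> a
  C -> T0 T0
  T0 -> a
  T1 -> b

CYK fill — only the sub-triangle for w[0..2]:
  cell(0,0) a: {A,B,T0}  orig:{A,B}
  cell(1,1) a: {A,B,T0}  orig:{A,B}
  cell(2,2) a: {A,B,T0}  orig:{A,B}
  cell(0,1) aa: {C,S}
  cell(1,2) aa: {C,S}
  cell(0,2) aaa: {S}

Original NTs in T[0,2] deriving "aaa": ["S"]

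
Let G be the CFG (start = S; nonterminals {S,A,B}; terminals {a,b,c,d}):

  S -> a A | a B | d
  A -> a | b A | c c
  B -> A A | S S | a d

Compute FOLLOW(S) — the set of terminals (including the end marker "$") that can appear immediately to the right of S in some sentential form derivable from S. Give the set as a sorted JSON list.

FIRST sets, iterate to fixpoint:
round 1:
  A via A→a: +{a}
  A via A→b A: +{b}
  A via A→c c: +{c}
  B via B→A A: +{a,b,c}
  S via S→a A: +{a}
  S via S→d: +{d}
  FIRST[S]={a,d}  FIRST[A]={a,b,c}  FIRST[B]={a,b,c}
round 2:
  B via B→S S: +{d}
  FIRST[S]={a,d}  FIRST[A]={a,b,c}  FIRST[B]={a,b,c,d}
round 3: — fixpoint
  FIRST[S]={a,d}  FIRST[A]={a,b,c}  FIRST[B]={a,b,c,d}

FOLLOW sets:
initialize: $ ∈ FOLLOW(S)
iter 1:
  B→A A: FOLLOW(A) ⊇ FIRST(A) = {a,b,c}; new: +{a,b,c}
  B→S S: FOLLOW(S) ⊇ FIRST(S) = {a,d}; new: +{a,d}
  S→a A: FOLLOW(A) ⊇ FOLLOW(S) ⊇ {$,a,d}; new: +{$,d}
  S→a B: FOLLOW(B) ⊇ FOLLOW(S) ⊇ {$,a,d}; new: +{$,a,d}
  S: {$,a,d}  A: {$,a,b,c,d}  B: {$,a,d}
iter 2: (stable)
  S: {$,a,d}  A: {$,a,b,c,d}  B: {$,a,d}

FOLLOW(S) = ["$", "a", "d"]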